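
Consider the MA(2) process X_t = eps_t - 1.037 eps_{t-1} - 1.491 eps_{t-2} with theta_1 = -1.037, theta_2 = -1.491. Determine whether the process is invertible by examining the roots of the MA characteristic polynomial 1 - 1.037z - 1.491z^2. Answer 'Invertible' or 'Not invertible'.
\text{Not invertible}

The MA(q) characteristic polynomial is P(z) = 1 - 1.037z - 1.491z^2.
Invertibility requires all roots to lie outside the unit circle, i.e. |z| > 1 for every root.
Set 1 + (-1.037) z + (-1.491) z^2 = 0, i.e. a z^2 + b z + c = 0 with a = -1.491, b = -1.037, c = 1.
Discriminant D = b^2 - 4ac = (-1.037)^2 - 4*(-1.491)*1 = 1.075369 - (-5.964) = 7.039369.
D >= 0, so the roots are real: z = (-b +/- sqrt(D)) / (2a) = (1.037 +/- 2.653181) / (-2.982).
  z_1 = (1.037 + 2.653181) / (-2.982) = -1.2375,   |z_1| = 1.2375.
  z_2 = (1.037 - 2.653181) / (-2.982) = 0.542,   |z_2| = 0.542.
Moduli of all roots: 1.2375, 0.5420.
All moduli strictly greater than 1? No.
Verdict: Not invertible.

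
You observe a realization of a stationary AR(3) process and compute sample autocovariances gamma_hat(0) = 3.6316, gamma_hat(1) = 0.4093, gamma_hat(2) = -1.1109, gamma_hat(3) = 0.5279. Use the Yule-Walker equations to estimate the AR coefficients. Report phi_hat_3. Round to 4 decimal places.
\hat\phi_{3} = 0.2570

The Yule-Walker equations for an AR(p) process read, in matrix form,
  Gamma_p phi = r_p,   with   (Gamma_p)_{ij} = gamma(|i - j|),
                       (r_p)_i = gamma(i),   i,j = 1..p.
Substitute the sample gammas (Toeplitz matrix and right-hand side of size 3):
  Gamma_p = [[3.6316, 0.4093, -1.1109], [0.4093, 3.6316, 0.4093], [-1.1109, 0.4093, 3.6316]]
  r_p     = [0.4093, -1.1109, 0.5279]
Written out (R1..R3):
  (R1) 3.6316 phi_1 + 0.4093 phi_2 - 1.1109 phi_3 = 0.4093
  (R2) 0.4093 phi_1 + 3.6316 phi_2 + 0.4093 phi_3 = -1.1109
  (R3) -1.1109 phi_1 + 0.4093 phi_2 + 3.6316 phi_3 = 0.5279
Gaussian elimination:
  R2 <- R2 - (0.4093/3.6316) R1 = R2 - (0.112705) R1:  3.58547 phi_2 + 0.534504 phi_3 = -1.15703
  R3 <- R3 - (-1.1109/3.6316) R1 = R3 - (-0.305898) R1:  0.534504 phi_2 + 3.291778 phi_3 = 0.653104
  R3 <- R3 - (0.534504/3.58547) R2 = R3 - (0.149075) R2:  3.212096 phi_3 = 0.825588
Back-substitution:
  phi_hat_3 = 0.825588 / 3.212096 = 0.257025
  phi_hat_2 = (-1.15703 - (0.534504)(0.257025)) / 3.58547 = -0.361016
  phi_hat_1 = (0.4093 - (0.4093)(-0.361016) - (-1.1109)(0.257025)) / 3.6316 = 0.232017
So phi_hat = [0.2320, -0.3610, 0.2570].
Therefore phi_hat_3 = 0.2570.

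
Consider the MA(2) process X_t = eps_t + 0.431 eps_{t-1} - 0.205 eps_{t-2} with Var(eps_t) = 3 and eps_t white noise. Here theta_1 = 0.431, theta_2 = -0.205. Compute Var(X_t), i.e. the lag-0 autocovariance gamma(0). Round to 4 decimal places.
\gamma(0) = 3.6834

For an MA(q) process X_t = eps_t + sum_i theta_i eps_{t-i} with
Var(eps_t) = sigma^2, the variance is
  gamma(0) = sigma^2 * (1 + sum_i theta_i^2).
  sum_i theta_i^2 = (0.431)^2 + (-0.205)^2 = 0.185761 + 0.042025 = 0.227786.
  gamma(0) = 3 * (1 + 0.227786) = 3 * 1.227786 = 3.683358, which rounds to 3.6834.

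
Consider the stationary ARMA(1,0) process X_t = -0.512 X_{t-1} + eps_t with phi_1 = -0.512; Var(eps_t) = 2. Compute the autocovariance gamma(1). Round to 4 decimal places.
\gamma(1) = -1.3878

Multiply the model equation by X_{t-k} and take expectations. With theta_0 = psi_0 = 1 and psi_j the MA(infinity) weights, this gives
  gamma(k) - sum_i phi_i gamma(k-i) = c_k,
  c_k = sigma^2 * sum_{j=k..q} theta_j psi_{j-k}   (c_k = 0 for k > q),
using gamma(-m) = gamma(m).
Pure AR (q = 0): c_0 = sigma^2 = 2, c_k = 0 for k >= 1.
Equations for k = 0 and k = 1 (AR order 1):
  gamma(0) = phi_1 gamma(1) + c_0
  gamma(1) = phi_1 gamma(0) + c_1
Substituting the second into the first: gamma(0) (1 - phi_1^2) = c_0 + phi_1 c_1, so
  gamma(0) = c_0 / (1 - phi_1^2) = 2 / (1 - (-0.512)^2) = 2 / 0.737856 = 2.710556.
  gamma(1) = phi_1 gamma(0) = (-0.512)(2.710556) = -1.387805.
Therefore gamma(1) = -1.3878 (to 4 decimal places).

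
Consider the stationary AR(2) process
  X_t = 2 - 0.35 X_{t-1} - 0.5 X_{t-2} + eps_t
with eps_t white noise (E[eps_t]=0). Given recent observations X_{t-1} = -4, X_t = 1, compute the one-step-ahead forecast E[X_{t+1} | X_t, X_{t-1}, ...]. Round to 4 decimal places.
E[X_{t+1} \mid \mathcal F_t] = 3.6500

For an AR(p) model X_t = c + sum_i phi_i X_{t-i} + eps_t, the
one-step-ahead conditional mean is
  E[X_{t+1} | X_t, ...] = c + sum_i phi_i X_{t+1-i}.
Substitute known values:
  E[X_{t+1} | ...] = 2 + (-0.35) * (1) + (-0.5) * (-4)
                   = 3.6500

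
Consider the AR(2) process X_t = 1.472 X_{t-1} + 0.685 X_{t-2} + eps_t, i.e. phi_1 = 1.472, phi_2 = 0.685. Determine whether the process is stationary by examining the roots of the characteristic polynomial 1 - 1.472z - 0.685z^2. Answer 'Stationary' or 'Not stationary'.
\text{Not stationary}

The AR(p) characteristic polynomial is P(z) = 1 - 1.472z - 0.685z^2.
Stationarity requires all roots to lie outside the unit circle, i.e. |z| > 1 for every root.
Set 1 + (-1.472) z + (-0.685) z^2 = 0, i.e. a z^2 + b z + c = 0 with a = -0.685, b = -1.472, c = 1.
Discriminant D = b^2 - 4ac = (-1.472)^2 - 4*(-0.685)*1 = 2.166784 - (-2.74) = 4.906784.
D >= 0, so the roots are real: z = (-b +/- sqrt(D)) / (2a) = (1.472 +/- 2.215126) / (-1.37).
  z_1 = (1.472 + 2.215126) / (-1.37) = -2.6913,   |z_1| = 2.6913.
  z_2 = (1.472 - 2.215126) / (-1.37) = 0.5424,   |z_2| = 0.5424.
Moduli of all roots: 2.6913, 0.5424.
All moduli strictly greater than 1? No.
Verdict: Not stationary.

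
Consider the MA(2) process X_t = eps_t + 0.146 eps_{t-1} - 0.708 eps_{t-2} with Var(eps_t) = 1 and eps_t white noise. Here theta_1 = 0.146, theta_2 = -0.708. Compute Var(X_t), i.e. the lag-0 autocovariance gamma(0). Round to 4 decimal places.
\gamma(0) = 1.5226

For an MA(q) process X_t = eps_t + sum_i theta_i eps_{t-i} with
Var(eps_t) = sigma^2, the variance is
  gamma(0) = sigma^2 * (1 + sum_i theta_i^2).
  sum_i theta_i^2 = (0.146)^2 + (-0.708)^2 = 0.021316 + 0.501264 = 0.52258.
  gamma(0) = 1 * (1 + 0.52258) = 1 * 1.52258 = 1.52258, which rounds to 1.5226.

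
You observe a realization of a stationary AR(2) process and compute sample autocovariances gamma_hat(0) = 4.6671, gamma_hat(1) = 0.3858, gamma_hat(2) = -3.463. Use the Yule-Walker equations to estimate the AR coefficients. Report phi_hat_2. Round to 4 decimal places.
\hat\phi_{2} = -0.7540

The Yule-Walker equations for an AR(p) process read, in matrix form,
  Gamma_p phi = r_p,   with   (Gamma_p)_{ij} = gamma(|i - j|),
                       (r_p)_i = gamma(i),   i,j = 1..p.
Substitute the sample gammas (Toeplitz matrix and right-hand side of size 2):
  Gamma_p = [[4.6671, 0.3858], [0.3858, 4.6671]]
  r_p     = [0.3858, -3.463]
Written out:
  4.6671 phi_1 + 0.3858 phi_2 = 0.3858
  0.3858 phi_1 + 4.6671 phi_2 = -3.463
Solve by Cramer's rule:
  det = gamma(0)^2 - gamma(1)^2 = (4.6671)^2 - (0.3858)^2 = 21.78182241 - 0.14884164 = 21.63298077
  phi_hat_1 = [gamma(1) gamma(0) - gamma(1) gamma(2)] / det = [(0.3858)(4.6671) - (0.3858)(-3.463)] / 21.63298077 = 3.13659258 / 21.63298077 = 0.145
  phi_hat_2 = [gamma(0) gamma(2) - gamma(1)^2] / det = [(4.6671)(-3.463) - (0.3858)^2] / 21.63298077 = -16.31100894 / 21.63298077 = -0.754
So phi_hat = [0.1450, -0.7540].
Therefore phi_hat_2 = -0.7540.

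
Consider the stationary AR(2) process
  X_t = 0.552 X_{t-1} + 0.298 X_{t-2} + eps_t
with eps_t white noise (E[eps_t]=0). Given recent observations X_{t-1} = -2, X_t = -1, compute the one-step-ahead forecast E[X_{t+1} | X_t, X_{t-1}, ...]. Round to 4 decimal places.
E[X_{t+1} \mid \mathcal F_t] = -1.1480

For an AR(p) model X_t = c + sum_i phi_i X_{t-i} + eps_t, the
one-step-ahead conditional mean is
  E[X_{t+1} | X_t, ...] = c + sum_i phi_i X_{t+1-i}.
Substitute known values:
  E[X_{t+1} | ...] = (0.552) * (-1) + (0.298) * (-2)
                   = -1.1480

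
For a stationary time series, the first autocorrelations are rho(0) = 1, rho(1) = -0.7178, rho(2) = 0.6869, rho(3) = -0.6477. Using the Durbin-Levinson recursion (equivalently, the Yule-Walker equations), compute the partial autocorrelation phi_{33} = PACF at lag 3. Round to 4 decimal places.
\phi_{33} = -0.1770

The PACF at lag k is phi_{kk}, the last component of the solution
to the Yule-Walker system G_k phi = r_k where
  (G_k)_{ij} = rho(|i - j|), (r_k)_i = rho(i), i,j = 1..k.
Equivalently, Durbin-Levinson gives phi_{kk} iteratively:
  phi_{11} = rho(1)
  phi_{kk} = [rho(k) - sum_{j=1..k-1} phi_{k-1,j} rho(k-j)]
            / [1 - sum_{j=1..k-1} phi_{k-1,j} rho(j)],
  phi_{k,j} = phi_{k-1,j} - phi_{kk} phi_{k-1,k-j},  j = 1..k-1.
Step k = 1:
  phi_11 = rho(1) = -0.7178.
Step k = 2:
  phi_22 = [rho(2) - phi_11 rho(1)] / [1 - phi_11 rho(1)] = [0.6869 - (-0.7178)(-0.7178)] / [1 - (-0.7178)(-0.7178)]
         = 0.17166316 / 0.48476316 = 0.354118.
  Update: phi_21 = phi_11 - phi_22 phi_11 = -0.7178 - (0.354118)(-0.7178) = -0.463614.
Step k = 3:
  phi_33 = [rho(3) - phi_21 rho(2) - phi_22 rho(1)] / [1 - phi_21 rho(1) - phi_22 rho(2)]
    numerator   = -0.6477 - (-0.463614)(0.6869) - (0.354118)(-0.7178) = -0.07505767
    denominator = 1 - (-0.463614)(-0.7178) - (0.354118)(0.6869) = 0.42397422
  phi_33 = -0.07505767 / 0.42397422 = -0.177.
Therefore phi_{33} = -0.1770.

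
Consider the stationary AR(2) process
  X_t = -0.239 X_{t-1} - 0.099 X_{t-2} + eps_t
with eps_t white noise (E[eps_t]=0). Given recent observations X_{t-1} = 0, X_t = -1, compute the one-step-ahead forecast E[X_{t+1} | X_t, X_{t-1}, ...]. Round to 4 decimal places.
E[X_{t+1} \mid \mathcal F_t] = 0.2390

For an AR(p) model X_t = c + sum_i phi_i X_{t-i} + eps_t, the
one-step-ahead conditional mean is
  E[X_{t+1} | X_t, ...] = c + sum_i phi_i X_{t+1-i}.
Substitute known values:
  E[X_{t+1} | ...] = (-0.239) * (-1) + (-0.099) * (0)
                   = 0.2390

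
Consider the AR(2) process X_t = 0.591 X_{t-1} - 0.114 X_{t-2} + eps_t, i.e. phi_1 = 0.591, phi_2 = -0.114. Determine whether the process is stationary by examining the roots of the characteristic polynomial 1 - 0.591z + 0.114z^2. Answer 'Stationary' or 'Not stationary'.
\text{Stationary}

The AR(p) characteristic polynomial is P(z) = 1 - 0.591z + 0.114z^2.
Stationarity requires all roots to lie outside the unit circle, i.e. |z| > 1 for every root.
Set 1 + (-0.591) z + (0.114) z^2 = 0, i.e. a z^2 + b z + c = 0 with a = 0.114, b = -0.591, c = 1.
Discriminant D = b^2 - 4ac = (-0.591)^2 - 4*(0.114)*1 = 0.349281 - (0.456) = -0.106719.
D < 0, so the roots are the complex-conjugate pair z = (-b +/- i sqrt(-D)) / (2a) = 2.5921 +/- 1.4328i.
For a conjugate pair |z|^2 = z * conj(z) = (product of roots) = c/a = 1/(0.114) = 8.77193, so |z| = sqrt(8.77193) = 2.9617 for both roots.
Moduli of all roots: 2.9617, 2.9617.
All moduli strictly greater than 1? Yes.
Verdict: Stationary.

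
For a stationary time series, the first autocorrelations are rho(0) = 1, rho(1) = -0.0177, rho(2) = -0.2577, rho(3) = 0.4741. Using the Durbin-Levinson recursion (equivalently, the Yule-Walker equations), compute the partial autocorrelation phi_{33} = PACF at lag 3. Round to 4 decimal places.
\phi_{33} = 0.4970

The PACF at lag k is phi_{kk}, the last component of the solution
to the Yule-Walker system G_k phi = r_k where
  (G_k)_{ij} = rho(|i - j|), (r_k)_i = rho(i), i,j = 1..k.
Equivalently, Durbin-Levinson gives phi_{kk} iteratively:
  phi_{11} = rho(1)
  phi_{kk} = [rho(k) - sum_{j=1..k-1} phi_{k-1,j} rho(k-j)]
            / [1 - sum_{j=1..k-1} phi_{k-1,j} rho(j)],
  phi_{k,j} = phi_{k-1,j} - phi_{kk} phi_{k-1,k-j},  j = 1..k-1.
Step k = 1:
  phi_11 = rho(1) = -0.0177.
Step k = 2:
  phi_22 = [rho(2) - phi_11 rho(1)] / [1 - phi_11 rho(1)] = [-0.2577 - (-0.0177)(-0.0177)] / [1 - (-0.0177)(-0.0177)]
         = -0.25801329 / 0.99968671 = -0.258094.
  Update: phi_21 = phi_11 - phi_22 phi_11 = -0.0177 - (-0.258094)(-0.0177) = -0.022268.
Step k = 3:
  phi_33 = [rho(3) - phi_21 rho(2) - phi_22 rho(1)] / [1 - phi_21 rho(1) - phi_22 rho(2)]
    numerator   = 0.4741 - (-0.022268)(-0.2577) - (-0.258094)(-0.0177) = 0.4637932
    denominator = 1 - (-0.022268)(-0.0177) - (-0.258094)(-0.2577) = 0.93309499
  phi_33 = 0.4637932 / 0.93309499 = 0.497.
Therefore phi_{33} = 0.4970.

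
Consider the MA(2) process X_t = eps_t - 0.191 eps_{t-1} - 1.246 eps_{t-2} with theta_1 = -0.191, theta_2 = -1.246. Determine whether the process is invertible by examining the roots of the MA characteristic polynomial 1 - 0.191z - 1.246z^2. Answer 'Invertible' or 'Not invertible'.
\text{Not invertible}

The MA(q) characteristic polynomial is P(z) = 1 - 0.191z - 1.246z^2.
Invertibility requires all roots to lie outside the unit circle, i.e. |z| > 1 for every root.
Set 1 + (-0.191) z + (-1.246) z^2 = 0, i.e. a z^2 + b z + c = 0 with a = -1.246, b = -0.191, c = 1.
Discriminant D = b^2 - 4ac = (-0.191)^2 - 4*(-1.246)*1 = 0.036481 - (-4.984) = 5.020481.
D >= 0, so the roots are real: z = (-b +/- sqrt(D)) / (2a) = (0.191 +/- 2.240643) / (-2.492).
  z_1 = (0.191 + 2.240643) / (-2.492) = -0.9758,   |z_1| = 0.9758.
  z_2 = (0.191 - 2.240643) / (-2.492) = 0.8225,   |z_2| = 0.8225.
Moduli of all roots: 0.9758, 0.8225.
All moduli strictly greater than 1? No.
Verdict: Not invertible.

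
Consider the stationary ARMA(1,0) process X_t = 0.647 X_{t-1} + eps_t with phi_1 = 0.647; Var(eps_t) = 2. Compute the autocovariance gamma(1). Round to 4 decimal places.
\gamma(1) = 2.2257

Multiply the model equation by X_{t-k} and take expectations. With theta_0 = psi_0 = 1 and psi_j the MA(infinity) weights, this gives
  gamma(k) - sum_i phi_i gamma(k-i) = c_k,
  c_k = sigma^2 * sum_{j=k..q} theta_j psi_{j-k}   (c_k = 0 for k > q),
using gamma(-m) = gamma(m).
Pure AR (q = 0): c_0 = sigma^2 = 2, c_k = 0 for k >= 1.
Equations for k = 0 and k = 1 (AR order 1):
  gamma(0) = phi_1 gamma(1) + c_0
  gamma(1) = phi_1 gamma(0) + c_1
Substituting the second into the first: gamma(0) (1 - phi_1^2) = c_0 + phi_1 c_1, so
  gamma(0) = c_0 / (1 - phi_1^2) = 2 / (1 - (0.647)^2) = 2 / 0.581391 = 3.440026.
  gamma(1) = phi_1 gamma(0) = (0.647)(3.440026) = 2.225697.
Therefore gamma(1) = 2.2257 (to 4 decimal places).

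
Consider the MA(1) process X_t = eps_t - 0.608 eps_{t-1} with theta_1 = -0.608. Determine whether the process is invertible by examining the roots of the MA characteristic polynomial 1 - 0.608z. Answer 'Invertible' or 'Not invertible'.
\text{Invertible}

The MA(q) characteristic polynomial is P(z) = 1 - 0.608z.
Invertibility requires all roots to lie outside the unit circle, i.e. |z| > 1 for every root.
This is linear in z: 1 + (-0.608) z = 0  =>  z = -1/(-0.608) = 1.644737,  |z| = 1.644737.
Moduli of all roots: 1.6447.
All moduli strictly greater than 1? Yes.
Verdict: Invertible.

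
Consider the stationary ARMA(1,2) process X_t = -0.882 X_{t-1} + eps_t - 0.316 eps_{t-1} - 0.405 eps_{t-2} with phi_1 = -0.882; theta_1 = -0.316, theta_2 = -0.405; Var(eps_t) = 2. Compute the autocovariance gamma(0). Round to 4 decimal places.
\gamma(0) = 8.6946

Multiply the model equation by X_{t-k} and take expectations. With theta_0 = psi_0 = 1 and psi_j the MA(infinity) weights, this gives
  gamma(k) - sum_i phi_i gamma(k-i) = c_k,
  c_k = sigma^2 * sum_{j=k..q} theta_j psi_{j-k}   (c_k = 0 for k > q),
using gamma(-m) = gamma(m).
psi-weights needed (psi_j = theta_j + sum_i phi_i psi_{j-i}):
  psi_1 = theta_1 + phi_1 = -0.316 + (-0.882) = -1.198
  psi_2 = theta_2 + phi_1 psi_1 = -0.405 + (-0.882)(-1.198) = 0.651636
Right-hand sides:
  c_0 = sigma^2 (1 + theta_1 psi_1 + theta_2 psi_2) = 2 * (1 + (-0.316)(-1.198) + (-0.405)(0.651636)) = 2 * 1.114655 = 2.229311
  c_1 = sigma^2 (theta_1 + theta_2 psi_1) = 2 * (-0.316 + (-0.405)(-1.198)) = 0.33838
  c_2 = sigma^2 theta_2 = 2 * (-0.405) = -0.81
Equations for k = 0 and k = 1 (AR order 1):
  gamma(0) = phi_1 gamma(1) + c_0
  gamma(1) = phi_1 gamma(0) + c_1
Substituting the second into the first: gamma(0) (1 - phi_1^2) = c_0 + phi_1 c_1, so
  gamma(0) = (c_0 + phi_1 c_1) / (1 - phi_1^2) = (2.229311 + (-0.882)(0.33838)) / (1 - (-0.882)^2) = 1.93086 / 0.222076 = 8.69459.
Therefore gamma(0) = 8.6946 (to 4 decimal places).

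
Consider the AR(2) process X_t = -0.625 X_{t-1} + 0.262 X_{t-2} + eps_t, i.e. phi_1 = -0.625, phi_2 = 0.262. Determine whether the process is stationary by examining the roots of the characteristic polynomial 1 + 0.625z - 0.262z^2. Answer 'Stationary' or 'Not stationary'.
\text{Stationary}

The AR(p) characteristic polynomial is P(z) = 1 + 0.625z - 0.262z^2.
Stationarity requires all roots to lie outside the unit circle, i.e. |z| > 1 for every root.
Set 1 + (0.625) z + (-0.262) z^2 = 0, i.e. a z^2 + b z + c = 0 with a = -0.262, b = 0.625, c = 1.
Discriminant D = b^2 - 4ac = (0.625)^2 - 4*(-0.262)*1 = 0.390625 - (-1.048) = 1.438625.
D >= 0, so the roots are real: z = (-b +/- sqrt(D)) / (2a) = (-0.625 +/- 1.199427) / (-0.524).
  z_1 = (-0.625 + 1.199427) / (-0.524) = -1.0962,   |z_1| = 1.0962.
  z_2 = (-0.625 - 1.199427) / (-0.524) = 3.4817,   |z_2| = 3.4817.
Moduli of all roots: 1.0962, 3.4817.
All moduli strictly greater than 1? Yes.
Verdict: Stationary.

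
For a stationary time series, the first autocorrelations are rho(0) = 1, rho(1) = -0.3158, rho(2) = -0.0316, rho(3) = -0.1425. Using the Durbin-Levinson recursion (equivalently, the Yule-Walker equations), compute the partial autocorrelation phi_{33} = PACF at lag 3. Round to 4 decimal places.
\phi_{33} = -0.2270

The PACF at lag k is phi_{kk}, the last component of the solution
to the Yule-Walker system G_k phi = r_k where
  (G_k)_{ij} = rho(|i - j|), (r_k)_i = rho(i), i,j = 1..k.
Equivalently, Durbin-Levinson gives phi_{kk} iteratively:
  phi_{11} = rho(1)
  phi_{kk} = [rho(k) - sum_{j=1..k-1} phi_{k-1,j} rho(k-j)]
            / [1 - sum_{j=1..k-1} phi_{k-1,j} rho(j)],
  phi_{k,j} = phi_{k-1,j} - phi_{kk} phi_{k-1,k-j},  j = 1..k-1.
Step k = 1:
  phi_11 = rho(1) = -0.3158.
Step k = 2:
  phi_22 = [rho(2) - phi_11 rho(1)] / [1 - phi_11 rho(1)] = [-0.0316 - (-0.3158)(-0.3158)] / [1 - (-0.3158)(-0.3158)]
         = -0.13132964 / 0.90027036 = -0.145878.
  Update: phi_21 = phi_11 - phi_22 phi_11 = -0.3158 - (-0.145878)(-0.3158) = -0.361868.
Step k = 3:
  phi_33 = [rho(3) - phi_21 rho(2) - phi_22 rho(1)] / [1 - phi_21 rho(1) - phi_22 rho(2)]
    numerator   = -0.1425 - (-0.361868)(-0.0316) - (-0.145878)(-0.3158) = -0.20000331
    denominator = 1 - (-0.361868)(-0.3158) - (-0.145878)(-0.0316) = 0.88111225
  phi_33 = -0.20000331 / 0.88111225 = -0.227.
Therefore phi_{33} = -0.2270.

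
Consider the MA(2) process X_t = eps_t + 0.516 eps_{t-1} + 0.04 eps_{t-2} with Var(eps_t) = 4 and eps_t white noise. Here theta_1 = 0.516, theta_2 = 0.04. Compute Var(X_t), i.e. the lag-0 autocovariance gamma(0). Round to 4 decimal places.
\gamma(0) = 5.0714

For an MA(q) process X_t = eps_t + sum_i theta_i eps_{t-i} with
Var(eps_t) = sigma^2, the variance is
  gamma(0) = sigma^2 * (1 + sum_i theta_i^2).
  sum_i theta_i^2 = (0.516)^2 + (0.04)^2 = 0.266256 + 0.0016 = 0.267856.
  gamma(0) = 4 * (1 + 0.267856) = 4 * 1.267856 = 5.071424, which rounds to 5.0714.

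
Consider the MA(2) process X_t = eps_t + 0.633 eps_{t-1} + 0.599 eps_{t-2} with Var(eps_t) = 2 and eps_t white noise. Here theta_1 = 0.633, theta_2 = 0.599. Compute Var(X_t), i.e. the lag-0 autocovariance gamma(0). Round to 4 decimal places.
\gamma(0) = 3.5190

For an MA(q) process X_t = eps_t + sum_i theta_i eps_{t-i} with
Var(eps_t) = sigma^2, the variance is
  gamma(0) = sigma^2 * (1 + sum_i theta_i^2).
  sum_i theta_i^2 = (0.633)^2 + (0.599)^2 = 0.400689 + 0.358801 = 0.75949.
  gamma(0) = 2 * (1 + 0.75949) = 2 * 1.75949 = 3.51898, which rounds to 3.5190.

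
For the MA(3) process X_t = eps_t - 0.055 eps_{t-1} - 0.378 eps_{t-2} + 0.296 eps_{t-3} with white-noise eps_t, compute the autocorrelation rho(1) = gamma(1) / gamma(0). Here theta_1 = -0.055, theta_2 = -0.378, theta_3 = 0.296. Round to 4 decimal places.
\rho(1) = -0.1184

For an MA(q) process with theta_0 = 1, the autocovariance is
  gamma(k) = sigma^2 * sum_{i=0..q-k} theta_i * theta_{i+k},
and rho(k) = gamma(k) / gamma(0). Sigma^2 cancels.
  numerator   = (1)*(-0.055) + (-0.055)*(-0.378) + (-0.378)*(0.296) = -0.146098.
  denominator = (1)^2 + (-0.055)^2 + (-0.378)^2 + (0.296)^2 = 1.233525.
  rho(1) = -0.146098 / 1.233525 = -0.1184.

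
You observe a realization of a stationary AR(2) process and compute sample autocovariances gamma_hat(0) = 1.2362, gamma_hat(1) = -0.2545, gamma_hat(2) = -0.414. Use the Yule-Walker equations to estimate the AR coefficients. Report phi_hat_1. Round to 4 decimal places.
\hat\phi_{1} = -0.2870

The Yule-Walker equations for an AR(p) process read, in matrix form,
  Gamma_p phi = r_p,   with   (Gamma_p)_{ij} = gamma(|i - j|),
                       (r_p)_i = gamma(i),   i,j = 1..p.
Substitute the sample gammas (Toeplitz matrix and right-hand side of size 2):
  Gamma_p = [[1.2362, -0.2545], [-0.2545, 1.2362]]
  r_p     = [-0.2545, -0.414]
Written out:
  1.2362 phi_1 - 0.2545 phi_2 = -0.2545
  -0.2545 phi_1 + 1.2362 phi_2 = -0.414
Solve by Cramer's rule:
  det = gamma(0)^2 - gamma(1)^2 = (1.2362)^2 - (-0.2545)^2 = 1.52819044 - 0.06477025 = 1.46342019
  phi_hat_1 = [gamma(1) gamma(0) - gamma(1) gamma(2)] / det = [(-0.2545)(1.2362) - (-0.2545)(-0.414)] / 1.46342019 = -0.4199759 / 1.46342019 = -0.287
  phi_hat_2 = [gamma(0) gamma(2) - gamma(1)^2] / det = [(1.2362)(-0.414) - (-0.2545)^2] / 1.46342019 = -0.57655705 / 1.46342019 = -0.394
So phi_hat = [-0.2870, -0.3940].
Therefore phi_hat_1 = -0.2870.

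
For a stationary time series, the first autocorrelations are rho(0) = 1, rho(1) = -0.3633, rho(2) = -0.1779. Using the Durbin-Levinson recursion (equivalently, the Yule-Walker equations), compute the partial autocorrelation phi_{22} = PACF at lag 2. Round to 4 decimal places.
\phi_{22} = -0.3570

The PACF at lag k is phi_{kk}, the last component of the solution
to the Yule-Walker system G_k phi = r_k where
  (G_k)_{ij} = rho(|i - j|), (r_k)_i = rho(i), i,j = 1..k.
Equivalently, Durbin-Levinson gives phi_{kk} iteratively:
  phi_{11} = rho(1)
  phi_{kk} = [rho(k) - sum_{j=1..k-1} phi_{k-1,j} rho(k-j)]
            / [1 - sum_{j=1..k-1} phi_{k-1,j} rho(j)],
  phi_{k,j} = phi_{k-1,j} - phi_{kk} phi_{k-1,k-j},  j = 1..k-1.
Step k = 1:
  phi_11 = rho(1) = -0.3633.
Step k = 2:
  phi_22 = [rho(2) - phi_11 rho(1)] / [1 - phi_11 rho(1)] = [-0.1779 - (-0.3633)(-0.3633)] / [1 - (-0.3633)(-0.3633)]
         = -0.30988689 / 0.86801311 = -0.357.
Therefore phi_{22} = -0.3570.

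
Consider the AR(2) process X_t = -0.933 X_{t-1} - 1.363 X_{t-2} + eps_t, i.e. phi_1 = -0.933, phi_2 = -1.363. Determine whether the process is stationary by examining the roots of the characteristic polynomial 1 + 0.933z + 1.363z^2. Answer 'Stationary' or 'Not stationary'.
\text{Not stationary}

The AR(p) characteristic polynomial is P(z) = 1 + 0.933z + 1.363z^2.
Stationarity requires all roots to lie outside the unit circle, i.e. |z| > 1 for every root.
Set 1 + (0.933) z + (1.363) z^2 = 0, i.e. a z^2 + b z + c = 0 with a = 1.363, b = 0.933, c = 1.
Discriminant D = b^2 - 4ac = (0.933)^2 - 4*(1.363)*1 = 0.870489 - (5.452) = -4.581511.
D < 0, so the roots are the complex-conjugate pair z = (-b +/- i sqrt(-D)) / (2a) = -0.3423 +/- 0.7852i.
For a conjugate pair |z|^2 = z * conj(z) = (product of roots) = c/a = 1/(1.363) = 0.733676, so |z| = sqrt(0.733676) = 0.8565 for both roots.
Moduli of all roots: 0.8565, 0.8565.
All moduli strictly greater than 1? No.
Verdict: Not stationary.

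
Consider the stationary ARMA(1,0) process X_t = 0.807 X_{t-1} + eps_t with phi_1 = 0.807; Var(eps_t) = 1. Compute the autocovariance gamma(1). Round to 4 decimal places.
\gamma(1) = 2.3140

Multiply the model equation by X_{t-k} and take expectations. With theta_0 = psi_0 = 1 and psi_j the MA(infinity) weights, this gives
  gamma(k) - sum_i phi_i gamma(k-i) = c_k,
  c_k = sigma^2 * sum_{j=k..q} theta_j psi_{j-k}   (c_k = 0 for k > q),
using gamma(-m) = gamma(m).
Pure AR (q = 0): c_0 = sigma^2 = 1, c_k = 0 for k >= 1.
Equations for k = 0 and k = 1 (AR order 1):
  gamma(0) = phi_1 gamma(1) + c_0
  gamma(1) = phi_1 gamma(0) + c_1
Substituting the second into the first: gamma(0) (1 - phi_1^2) = c_0 + phi_1 c_1, so
  gamma(0) = c_0 / (1 - phi_1^2) = 1 / (1 - (0.807)^2) = 1 / 0.348751 = 2.867375.
  gamma(1) = phi_1 gamma(0) = (0.807)(2.867375) = 2.313972.
Therefore gamma(1) = 2.3140 (to 4 decimal places).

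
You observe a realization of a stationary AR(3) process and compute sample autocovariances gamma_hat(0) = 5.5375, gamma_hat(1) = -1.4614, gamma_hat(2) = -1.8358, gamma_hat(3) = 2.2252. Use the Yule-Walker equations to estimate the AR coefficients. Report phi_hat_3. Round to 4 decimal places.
\hat\phi_{3} = 0.2150

The Yule-Walker equations for an AR(p) process read, in matrix form,
  Gamma_p phi = r_p,   with   (Gamma_p)_{ij} = gamma(|i - j|),
                       (r_p)_i = gamma(i),   i,j = 1..p.
Substitute the sample gammas (Toeplitz matrix and right-hand side of size 3):
  Gamma_p = [[5.5375, -1.4614, -1.8358], [-1.4614, 5.5375, -1.4614], [-1.8358, -1.4614, 5.5375]]
  r_p     = [-1.4614, -1.8358, 2.2252]
Written out (R1..R3):
  (R1) 5.5375 phi_1 - 1.4614 phi_2 - 1.8358 phi_3 = -1.4614
  (R2) -1.4614 phi_1 + 5.5375 phi_2 - 1.4614 phi_3 = -1.8358
  (R3) -1.8358 phi_1 - 1.4614 phi_2 + 5.5375 phi_3 = 2.2252
Gaussian elimination:
  R2 <- R2 - (-1.4614/5.5375) R1 = R2 - (-0.26391) R1:  5.151822 phi_2 - 1.945885 phi_3 = -2.221478
  R3 <- R3 - (-1.8358/5.5375) R1 = R3 - (-0.331521) R1:  -1.945885 phi_2 + 4.928893 phi_3 = 1.740715
  R3 <- R3 - (-1.945885/5.151822) R2 = R3 - (-0.377708) R2:  4.193916 phi_3 = 0.901644
Back-substitution:
  phi_hat_3 = 0.901644 / 4.193916 = 0.214989
  phi_hat_2 = (-2.221478 - (-1.945885)(0.214989)) / 5.151822 = -0.349999
  phi_hat_1 = (-1.4614 - (-1.4614)(-0.349999) - (-1.8358)(0.214989)) / 5.5375 = -0.285005
So phi_hat = [-0.2850, -0.3500, 0.2150].
Therefore phi_hat_3 = 0.2150.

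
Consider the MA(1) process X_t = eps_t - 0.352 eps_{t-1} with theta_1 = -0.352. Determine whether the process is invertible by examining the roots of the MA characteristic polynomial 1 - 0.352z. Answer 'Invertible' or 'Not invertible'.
\text{Invertible}

The MA(q) characteristic polynomial is P(z) = 1 - 0.352z.
Invertibility requires all roots to lie outside the unit circle, i.e. |z| > 1 for every root.
This is linear in z: 1 + (-0.352) z = 0  =>  z = -1/(-0.352) = 2.840909,  |z| = 2.840909.
Moduli of all roots: 2.8409.
All moduli strictly greater than 1? Yes.
Verdict: Invertible.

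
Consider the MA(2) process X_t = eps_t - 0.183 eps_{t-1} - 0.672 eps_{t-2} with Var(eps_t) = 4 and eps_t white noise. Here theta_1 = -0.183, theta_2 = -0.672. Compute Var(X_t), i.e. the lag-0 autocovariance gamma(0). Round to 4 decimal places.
\gamma(0) = 5.9403

For an MA(q) process X_t = eps_t + sum_i theta_i eps_{t-i} with
Var(eps_t) = sigma^2, the variance is
  gamma(0) = sigma^2 * (1 + sum_i theta_i^2).
  sum_i theta_i^2 = (-0.183)^2 + (-0.672)^2 = 0.033489 + 0.451584 = 0.485073.
  gamma(0) = 4 * (1 + 0.485073) = 4 * 1.485073 = 5.940292, which rounds to 5.9403.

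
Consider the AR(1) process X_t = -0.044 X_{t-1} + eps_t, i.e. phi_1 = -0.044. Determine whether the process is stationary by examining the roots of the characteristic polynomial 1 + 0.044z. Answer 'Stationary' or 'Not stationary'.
\text{Stationary}

The AR(p) characteristic polynomial is P(z) = 1 + 0.044z.
Stationarity requires all roots to lie outside the unit circle, i.e. |z| > 1 for every root.
This is linear in z: 1 + (0.044) z = 0  =>  z = -1/(0.044) = -22.727273,  |z| = 22.727273.
Moduli of all roots: 22.7273.
All moduli strictly greater than 1? Yes.
Verdict: Stationary.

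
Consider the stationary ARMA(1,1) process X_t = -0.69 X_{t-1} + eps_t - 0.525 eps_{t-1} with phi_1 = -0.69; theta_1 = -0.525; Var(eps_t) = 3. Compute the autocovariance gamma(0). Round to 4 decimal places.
\gamma(0) = 11.4533

Multiply the model equation by X_{t-k} and take expectations. With theta_0 = psi_0 = 1 and psi_j the MA(infinity) weights, this gives
  gamma(k) - sum_i phi_i gamma(k-i) = c_k,
  c_k = sigma^2 * sum_{j=k..q} theta_j psi_{j-k}   (c_k = 0 for k > q),
using gamma(-m) = gamma(m).
psi-weights needed (psi_j = theta_j + sum_i phi_i psi_{j-i}):
  psi_1 = theta_1 + phi_1 = -0.525 + (-0.69) = -1.215
Right-hand sides:
  c_0 = sigma^2 (1 + theta_1 psi_1) = 3 * (1 + (-0.525)(-1.215)) = 3 * 1.637875 = 4.913625
  c_1 = sigma^2 theta_1 = 3 * (-0.525) = -1.575
  c_2 = 0
Equations for k = 0 and k = 1 (AR order 1):
  gamma(0) = phi_1 gamma(1) + c_0
  gamma(1) = phi_1 gamma(0) + c_1
Substituting the second into the first: gamma(0) (1 - phi_1^2) = c_0 + phi_1 c_1, so
  gamma(0) = (c_0 + phi_1 c_1) / (1 - phi_1^2) = (4.913625 + (-0.69)(-1.575)) / (1 - (-0.69)^2) = 6.000375 / 0.5239 = 11.453283.
Therefore gamma(0) = 11.4533 (to 4 decimal places).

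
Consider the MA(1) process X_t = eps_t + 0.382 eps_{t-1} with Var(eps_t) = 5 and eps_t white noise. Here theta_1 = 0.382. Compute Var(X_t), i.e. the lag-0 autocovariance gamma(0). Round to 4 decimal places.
\gamma(0) = 5.7296

For an MA(q) process X_t = eps_t + sum_i theta_i eps_{t-i} with
Var(eps_t) = sigma^2, the variance is
  gamma(0) = sigma^2 * (1 + sum_i theta_i^2).
  sum_i theta_i^2 = (0.382)^2 = 0.145924.
  gamma(0) = 5 * (1 + 0.145924) = 5 * 1.145924 = 5.72962, which rounds to 5.7296.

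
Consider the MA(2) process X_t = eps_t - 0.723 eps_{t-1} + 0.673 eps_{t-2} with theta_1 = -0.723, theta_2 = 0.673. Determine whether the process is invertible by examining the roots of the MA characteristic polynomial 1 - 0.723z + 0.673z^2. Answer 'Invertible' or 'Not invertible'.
\text{Invertible}

The MA(q) characteristic polynomial is P(z) = 1 - 0.723z + 0.673z^2.
Invertibility requires all roots to lie outside the unit circle, i.e. |z| > 1 for every root.
Set 1 + (-0.723) z + (0.673) z^2 = 0, i.e. a z^2 + b z + c = 0 with a = 0.673, b = -0.723, c = 1.
Discriminant D = b^2 - 4ac = (-0.723)^2 - 4*(0.673)*1 = 0.522729 - (2.692) = -2.169271.
D < 0, so the roots are the complex-conjugate pair z = (-b +/- i sqrt(-D)) / (2a) = 0.5371 +/- 1.0942i.
For a conjugate pair |z|^2 = z * conj(z) = (product of roots) = c/a = 1/(0.673) = 1.485884, so |z| = sqrt(1.485884) = 1.219 for both roots.
Moduli of all roots: 1.2190, 1.2190.
All moduli strictly greater than 1? Yes.
Verdict: Invertible.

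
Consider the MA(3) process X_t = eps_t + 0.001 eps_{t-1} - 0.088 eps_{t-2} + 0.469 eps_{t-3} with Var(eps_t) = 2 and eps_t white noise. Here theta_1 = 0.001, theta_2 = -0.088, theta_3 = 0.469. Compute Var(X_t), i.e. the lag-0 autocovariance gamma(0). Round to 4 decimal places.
\gamma(0) = 2.4554

For an MA(q) process X_t = eps_t + sum_i theta_i eps_{t-i} with
Var(eps_t) = sigma^2, the variance is
  gamma(0) = sigma^2 * (1 + sum_i theta_i^2).
  sum_i theta_i^2 = (0.001)^2 + (-0.088)^2 + (0.469)^2 = 0.000001 + 0.007744 + 0.219961 = 0.227706.
  gamma(0) = 2 * (1 + 0.227706) = 2 * 1.227706 = 2.455412, which rounds to 2.4554.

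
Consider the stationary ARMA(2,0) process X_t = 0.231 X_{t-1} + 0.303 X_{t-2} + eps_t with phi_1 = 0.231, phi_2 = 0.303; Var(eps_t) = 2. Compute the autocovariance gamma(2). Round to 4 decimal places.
\gamma(2) = 0.9390

Multiply the model equation by X_{t-k} and take expectations. With theta_0 = psi_0 = 1 and psi_j the MA(infinity) weights, this gives
  gamma(k) - sum_i phi_i gamma(k-i) = c_k,
  c_k = sigma^2 * sum_{j=k..q} theta_j psi_{j-k}   (c_k = 0 for k > q),
using gamma(-m) = gamma(m).
Pure AR (q = 0): c_0 = sigma^2 = 2, c_k = 0 for k >= 1.
Equations for k = 0, 1, 2 (AR order 2, c_2 = 0):
  (E0) gamma(0) = phi_1 gamma(1) + phi_2 gamma(2) + c_0
  (E1) gamma(1) = phi_1 gamma(0) + phi_2 gamma(1) + c_1
  (E2) gamma(2) = phi_1 gamma(1) + phi_2 gamma(0)
From (E1): gamma(1) = A gamma(0) + B with
  A = phi_1 / (1 - phi_2) = 0.231 / 0.697 = 0.33142,   B = c_1 / (1 - phi_2) = 0 / 0.697 = 0.
Insert (E2) into (E0): gamma(0) (1 - phi_2^2) = phi_1 (1 + phi_2) gamma(1) + c_0.
  phi_1 (1 + phi_2) = (0.231)(1.303) = 0.300993,   1 - phi_2^2 = 0.908191.
Replace gamma(1) by A gamma(0) + B and collect gamma(0):
  gamma(0) [0.908191 - (0.300993)(0.33142)] = c_0 = 2
  gamma(0) * 0.808436 = 2
  gamma(0) = 2 / 0.808436 = 2.473913.
  gamma(1) = A gamma(0) = (0.33142)(2.473913) = 0.819905.
  gamma(2) = phi_1 gamma(1) + phi_2 gamma(0) = (0.231)(0.819905) + (0.303)(2.473913) = 0.938994.
Therefore gamma(2) = 0.9390 (to 4 decimal places).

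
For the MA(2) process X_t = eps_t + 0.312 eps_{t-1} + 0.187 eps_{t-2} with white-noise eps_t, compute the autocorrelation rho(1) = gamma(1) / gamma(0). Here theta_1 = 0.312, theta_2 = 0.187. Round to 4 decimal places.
\rho(1) = 0.3271

For an MA(q) process with theta_0 = 1, the autocovariance is
  gamma(k) = sigma^2 * sum_{i=0..q-k} theta_i * theta_{i+k},
and rho(k) = gamma(k) / gamma(0). Sigma^2 cancels.
  numerator   = (1)*(0.312) + (0.312)*(0.187) = 0.370344.
  denominator = (1)^2 + (0.312)^2 + (0.187)^2 = 1.132313.
  rho(1) = 0.370344 / 1.132313 = 0.3271.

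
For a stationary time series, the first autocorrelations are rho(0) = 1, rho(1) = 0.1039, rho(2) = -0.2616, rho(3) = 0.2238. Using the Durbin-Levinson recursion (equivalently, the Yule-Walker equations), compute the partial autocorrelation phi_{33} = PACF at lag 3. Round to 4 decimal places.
\phi_{33} = 0.3140

The PACF at lag k is phi_{kk}, the last component of the solution
to the Yule-Walker system G_k phi = r_k where
  (G_k)_{ij} = rho(|i - j|), (r_k)_i = rho(i), i,j = 1..k.
Equivalently, Durbin-Levinson gives phi_{kk} iteratively:
  phi_{11} = rho(1)
  phi_{kk} = [rho(k) - sum_{j=1..k-1} phi_{k-1,j} rho(k-j)]
            / [1 - sum_{j=1..k-1} phi_{k-1,j} rho(j)],
  phi_{k,j} = phi_{k-1,j} - phi_{kk} phi_{k-1,k-j},  j = 1..k-1.
Step k = 1:
  phi_11 = rho(1) = 0.1039.
Step k = 2:
  phi_22 = [rho(2) - phi_11 rho(1)] / [1 - phi_11 rho(1)] = [-0.2616 - (0.1039)(0.1039)] / [1 - (0.1039)(0.1039)]
         = -0.27239521 / 0.98920479 = -0.275368.
  Update: phi_21 = phi_11 - phi_22 phi_11 = 0.1039 - (-0.275368)(0.1039) = 0.132511.
Step k = 3:
  phi_33 = [rho(3) - phi_21 rho(2) - phi_22 rho(1)] / [1 - phi_21 rho(1) - phi_22 rho(2)]
    numerator   = 0.2238 - (0.132511)(-0.2616) - (-0.275368)(0.1039) = 0.28707553
    denominator = 1 - (0.132511)(0.1039) - (-0.275368)(-0.2616) = 0.9141959
  phi_33 = 0.28707553 / 0.9141959 = 0.314.
Therefore phi_{33} = 0.3140.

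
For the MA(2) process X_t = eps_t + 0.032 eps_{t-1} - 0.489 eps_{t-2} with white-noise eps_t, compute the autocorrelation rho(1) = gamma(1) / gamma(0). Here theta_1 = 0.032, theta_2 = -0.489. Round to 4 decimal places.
\rho(1) = 0.0132

For an MA(q) process with theta_0 = 1, the autocovariance is
  gamma(k) = sigma^2 * sum_{i=0..q-k} theta_i * theta_{i+k},
and rho(k) = gamma(k) / gamma(0). Sigma^2 cancels.
  numerator   = (1)*(0.032) + (0.032)*(-0.489) = 0.016352.
  denominator = (1)^2 + (0.032)^2 + (-0.489)^2 = 1.240145.
  rho(1) = 0.016352 / 1.240145 = 0.0132.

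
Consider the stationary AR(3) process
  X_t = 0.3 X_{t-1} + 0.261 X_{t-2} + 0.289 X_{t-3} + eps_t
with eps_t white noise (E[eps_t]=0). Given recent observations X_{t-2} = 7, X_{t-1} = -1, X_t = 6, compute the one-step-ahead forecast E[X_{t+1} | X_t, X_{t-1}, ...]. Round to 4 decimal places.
E[X_{t+1} \mid \mathcal F_t] = 3.5620

For an AR(p) model X_t = c + sum_i phi_i X_{t-i} + eps_t, the
one-step-ahead conditional mean is
  E[X_{t+1} | X_t, ...] = c + sum_i phi_i X_{t+1-i}.
Substitute known values:
  E[X_{t+1} | ...] = (0.3) * (6) + (0.261) * (-1) + (0.289) * (7)
                   = 3.5620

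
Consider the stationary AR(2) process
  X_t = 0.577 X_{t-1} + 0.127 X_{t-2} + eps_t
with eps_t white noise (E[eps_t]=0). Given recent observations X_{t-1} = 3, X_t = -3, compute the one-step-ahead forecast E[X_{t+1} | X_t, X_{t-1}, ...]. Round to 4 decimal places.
E[X_{t+1} \mid \mathcal F_t] = -1.3500

For an AR(p) model X_t = c + sum_i phi_i X_{t-i} + eps_t, the
one-step-ahead conditional mean is
  E[X_{t+1} | X_t, ...] = c + sum_i phi_i X_{t+1-i}.
Substitute known values:
  E[X_{t+1} | ...] = (0.577) * (-3) + (0.127) * (3)
                   = -1.3500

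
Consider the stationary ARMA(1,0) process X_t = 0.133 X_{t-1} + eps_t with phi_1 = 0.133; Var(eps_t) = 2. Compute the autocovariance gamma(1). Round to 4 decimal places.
\gamma(1) = 0.2708

Multiply the model equation by X_{t-k} and take expectations. With theta_0 = psi_0 = 1 and psi_j the MA(infinity) weights, this gives
  gamma(k) - sum_i phi_i gamma(k-i) = c_k,
  c_k = sigma^2 * sum_{j=k..q} theta_j psi_{j-k}   (c_k = 0 for k > q),
using gamma(-m) = gamma(m).
Pure AR (q = 0): c_0 = sigma^2 = 2, c_k = 0 for k >= 1.
Equations for k = 0 and k = 1 (AR order 1):
  gamma(0) = phi_1 gamma(1) + c_0
  gamma(1) = phi_1 gamma(0) + c_1
Substituting the second into the first: gamma(0) (1 - phi_1^2) = c_0 + phi_1 c_1, so
  gamma(0) = c_0 / (1 - phi_1^2) = 2 / (1 - (0.133)^2) = 2 / 0.982311 = 2.036015.
  gamma(1) = phi_1 gamma(0) = (0.133)(2.036015) = 0.27079.
Therefore gamma(1) = 0.2708 (to 4 decimal places).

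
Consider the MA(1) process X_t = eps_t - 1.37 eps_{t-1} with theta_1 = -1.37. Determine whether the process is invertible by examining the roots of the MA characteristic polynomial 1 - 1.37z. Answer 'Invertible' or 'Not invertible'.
\text{Not invertible}

The MA(q) characteristic polynomial is P(z) = 1 - 1.37z.
Invertibility requires all roots to lie outside the unit circle, i.e. |z| > 1 for every root.
This is linear in z: 1 + (-1.37) z = 0  =>  z = -1/(-1.37) = 0.729927,  |z| = 0.729927.
Moduli of all roots: 0.7299.
All moduli strictly greater than 1? No.
Verdict: Not invertible.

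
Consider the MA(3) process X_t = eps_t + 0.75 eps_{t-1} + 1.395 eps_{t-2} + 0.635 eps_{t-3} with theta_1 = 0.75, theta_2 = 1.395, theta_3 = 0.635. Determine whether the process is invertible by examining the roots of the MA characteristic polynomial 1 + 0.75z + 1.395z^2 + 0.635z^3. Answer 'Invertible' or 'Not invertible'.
\text{Not invertible}

The MA(q) characteristic polynomial is P(z) = 1 + 0.75z + 1.395z^2 + 0.635z^3.
Invertibility requires all roots to lie outside the unit circle, i.e. |z| > 1 for every root.
Degree 3: look for a simple real root z0 first, then factor out (1 - z/z0) and solve the remaining quadratic.
Testing z0 = -2: P(-2) = 1 + (0.75)(-2) + (1.395)(-2)^2 + (0.635)(-2)^3
  = 1 + (-1.5) + (5.58) + (-5.08) = 0.  So z_0 = -2 is a root, |z_0| = 2.
Divide out the factor (1 + 0.5 z) = (1 - z/z0) (since 1/z0 = -0.5):
  P(z) = (1 + 0.5 z)(1 + (0.25) z + (1.27) z^2)
  [check: z-coef 0.25 - (-0.5) = 0.75; z^2-coef 1.27 - (-0.5)(0.25) = 1.395; z^3-coef -(-0.5)(1.27) = 0.635.]
Remaining roots from the quadratic factor 1 + (0.25) z + (1.27) z^2:
  Set 1 + (0.25) z + (1.27) z^2 = 0, i.e. a z^2 + b z + c = 0 with a = 1.27, b = 0.25, c = 1.
  Discriminant D = b^2 - 4ac = (0.25)^2 - 4*(1.27)*1 = 0.0625 - (5.08) = -5.0175.
  D < 0, so the roots are the complex-conjugate pair z = (-b +/- i sqrt(-D)) / (2a) = -0.0984 +/- 0.8819i.
  For a conjugate pair |z|^2 = z * conj(z) = (product of roots) = c/a = 1/(1.27) = 0.787402, so |z| = sqrt(0.787402) = 0.8874 for both roots.
Moduli of all roots: 2.0000, 0.8874, 0.8874.
All moduli strictly greater than 1? No.
Verdict: Not invertible.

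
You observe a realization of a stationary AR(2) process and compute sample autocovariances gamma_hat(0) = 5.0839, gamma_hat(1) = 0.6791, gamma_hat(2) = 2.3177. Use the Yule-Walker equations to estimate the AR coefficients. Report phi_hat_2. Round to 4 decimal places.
\hat\phi_{2} = 0.4460

The Yule-Walker equations for an AR(p) process read, in matrix form,
  Gamma_p phi = r_p,   with   (Gamma_p)_{ij} = gamma(|i - j|),
                       (r_p)_i = gamma(i),   i,j = 1..p.
Substitute the sample gammas (Toeplitz matrix and right-hand side of size 2):
  Gamma_p = [[5.0839, 0.6791], [0.6791, 5.0839]]
  r_p     = [0.6791, 2.3177]
Written out:
  5.0839 phi_1 + 0.6791 phi_2 = 0.6791
  0.6791 phi_1 + 5.0839 phi_2 = 2.3177
Solve by Cramer's rule:
  det = gamma(0)^2 - gamma(1)^2 = (5.0839)^2 - (0.6791)^2 = 25.84603921 - 0.46117681 = 25.3848624
  phi_hat_1 = [gamma(1) gamma(0) - gamma(1) gamma(2)] / det = [(0.6791)(5.0839) - (0.6791)(2.3177)] / 25.3848624 = 1.87852642 / 25.3848624 = 0.074
  phi_hat_2 = [gamma(0) gamma(2) - gamma(1)^2] / det = [(5.0839)(2.3177) - (0.6791)^2] / 25.3848624 = 11.32177822 / 25.3848624 = 0.446
So phi_hat = [0.0740, 0.4460].
Therefore phi_hat_2 = 0.4460.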